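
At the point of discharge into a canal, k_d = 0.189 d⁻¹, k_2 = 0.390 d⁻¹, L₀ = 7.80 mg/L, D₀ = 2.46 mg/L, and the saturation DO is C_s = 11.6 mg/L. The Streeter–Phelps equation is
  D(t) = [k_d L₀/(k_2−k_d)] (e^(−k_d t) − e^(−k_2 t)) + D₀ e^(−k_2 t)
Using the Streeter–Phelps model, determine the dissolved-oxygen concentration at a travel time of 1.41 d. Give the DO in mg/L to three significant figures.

k_d L₀/(k_2−k_d) = 0.189×7.80/(0.390−0.189) = 1.474/0.2010 = 7.334 mg/L.
e^(−k_d t) = e^(−0.189×1.410) = 0.7661; e^(−k_2 t) = e^(−0.390×1.410) = 0.5770.
D = 7.334 × (0.7661 − 0.5770) + 2.46 × 0.5770 = 1.387 + 1.419 = 2.806 mg/L.
DO = C_s − D = 11.6 − 2.806 = 8.794 mg/L.

DO ≈ 8.79 mg/L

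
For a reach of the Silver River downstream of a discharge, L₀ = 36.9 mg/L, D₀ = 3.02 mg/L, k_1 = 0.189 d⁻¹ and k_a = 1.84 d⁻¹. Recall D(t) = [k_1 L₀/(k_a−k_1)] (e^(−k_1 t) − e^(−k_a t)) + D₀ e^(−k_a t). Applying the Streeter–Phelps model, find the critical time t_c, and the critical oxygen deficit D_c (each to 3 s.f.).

With k_a/k_1 = 9.735 and 1 − D₀(k_a−k_1)/(k_1 L₀) = 0.2851,
t_c = ln(9.735 × 0.2851) / (1.84 − 0.189) = ln(2.775) / 1.651 = 1.021/1.651 = 0.6183 d.
D_c = (k_1/k_a) L₀ e^(−k_1 t_c) = (0.189/1.84) × 36.9 × e^(−0.189×0.6183) = 0.1027 × 36.9 × 0.8897 = 3.372 mg/L.

t_c ≈ 0.618 d; D_c ≈ 3.37 mg/L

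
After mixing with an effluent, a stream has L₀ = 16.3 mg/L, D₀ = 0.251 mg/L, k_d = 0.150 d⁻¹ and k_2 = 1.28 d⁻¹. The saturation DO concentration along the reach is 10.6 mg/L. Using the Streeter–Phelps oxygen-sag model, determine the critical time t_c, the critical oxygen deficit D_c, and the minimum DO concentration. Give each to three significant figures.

t_c ≈ 1.79 d; D_c ≈ 1.46 mg/L; min DO ≈ 9.14 mg/L

At the critical point dD/dt = 0, so k_d L₀ e^(−k_d t) = k_2 D. Substituting D(t) from the Streeter–Phelps equation and solving for t gives
t_c = ln[(k_2/k_d)(1 − D₀(k_2−k_d)/(k_d L₀))] / (k_2−k_d).
Here k_2−k_d = 1.130 d⁻¹ and 1 − D₀(k_2−k_d)/(k_d L₀) = 1 − 0.251×1.130/(0.150×16.3) = 0.8840, so
t_c = ln(8.533 × 0.8840) / 1.130 = 2.021 / 1.130 = 1.788 d.
L(t_c) = L₀ e^(−k_d t_c) = 16.3 × 0.7647 = 12.47 mg/L, and at the critical point k_2 D_c = k_d L, so D_c = (0.150/1.28) × 12.47 = 1.461 mg/L.
Minimum DO = C_s − D_c = 10.6 − 1.461 = 9.139 mg/L.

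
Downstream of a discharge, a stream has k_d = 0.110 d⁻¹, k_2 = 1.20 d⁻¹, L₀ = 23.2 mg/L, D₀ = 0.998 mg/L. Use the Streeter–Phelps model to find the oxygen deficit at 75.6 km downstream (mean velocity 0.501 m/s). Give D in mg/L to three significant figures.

Travel time t = x/v = 75.6 km / (0.501 m/s) = 75600 m / 0.501 m/s = 150900 s = 1.747 d.
k_d L₀/(k_2−k_d) = 0.110×23.2/(1.20−0.110) = 2.552/1.090 = 2.341 mg/L.
e^(−k_d t) = e^(−0.110×1.747) = 0.8252; e^(−k_2 t) = e^(−1.20×1.747) = 0.1230.
D = 2.341 × (0.8252 − 0.1230) + 0.998 × 0.1230 = 1.644 + 0.1227 = 1.767 mg/L.

D ≈ 1.77 mg/L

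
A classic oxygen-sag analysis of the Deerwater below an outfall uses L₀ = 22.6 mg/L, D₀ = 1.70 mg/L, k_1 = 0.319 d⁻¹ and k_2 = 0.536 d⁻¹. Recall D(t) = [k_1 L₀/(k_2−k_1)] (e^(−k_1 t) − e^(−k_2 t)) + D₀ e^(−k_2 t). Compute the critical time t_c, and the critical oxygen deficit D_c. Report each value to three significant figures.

t_c ≈ 2.15 d; D_c ≈ 6.78 mg/L

t_c = [1/(k_2−k_1)] ln[(k_2/k_1)(1 − D₀(k_2−k_1)/(k_1 L₀))]
= [1/(0.536−0.319)] ln[(0.536/0.319)(1 − 1.70×0.2170/(0.319×22.6))]
= (1/0.2170) ln[1.680 × 0.9488] = 4.608 × ln(1.594) = 4.608 × 0.4664 = 2.149 d.
D_c = (k_1/k_2) L₀ e^(−k_1 t_c) = (0.319/0.536) × 22.6 × e^(−0.319×2.149) = 0.5951 × 22.6 × 0.5038 = 6.776 mg/L.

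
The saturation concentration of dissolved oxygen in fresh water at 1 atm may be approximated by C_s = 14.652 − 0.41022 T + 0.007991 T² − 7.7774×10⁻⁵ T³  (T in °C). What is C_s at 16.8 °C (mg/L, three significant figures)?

C_s = 14.652 − 0.41022×16.8 + 0.007991×16.8² − 7.7774×10⁻⁵×16.8³ = 9.647 mg/L.

C_s ≈ 9.65 mg/L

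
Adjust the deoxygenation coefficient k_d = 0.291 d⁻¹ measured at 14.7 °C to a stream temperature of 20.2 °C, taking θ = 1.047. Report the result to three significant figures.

k_d ≈ 0.375 d⁻¹

k_d(T₂) = k_d(T₁) · θ^(T₂−T₁) = 0.291 × 1.047^(20.2−14.7)
= 0.291 × 1.047^5.50 = 0.291 × 1.287 = 0.3746 d⁻¹.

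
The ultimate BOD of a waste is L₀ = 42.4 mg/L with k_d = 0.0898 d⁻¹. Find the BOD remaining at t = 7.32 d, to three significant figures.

L_t = L₀ e^(−k_d t) = 42.4 × e^(−0.0898×7.32) = 42.4 × 0.5182 = 21.97 mg/L.

L ≈ 22.0 mg/L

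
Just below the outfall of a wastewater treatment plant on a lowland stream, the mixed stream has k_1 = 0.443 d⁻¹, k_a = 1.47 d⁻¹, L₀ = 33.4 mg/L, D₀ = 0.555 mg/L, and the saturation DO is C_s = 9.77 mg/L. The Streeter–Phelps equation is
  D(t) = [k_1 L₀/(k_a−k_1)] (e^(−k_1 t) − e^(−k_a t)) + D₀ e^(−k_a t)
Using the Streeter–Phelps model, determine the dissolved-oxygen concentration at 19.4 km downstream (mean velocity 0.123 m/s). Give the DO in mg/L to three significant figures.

Travel time t = x/v = 19.4 km / (0.123 m/s) = 19400 m / 0.123 m/s = 157700 s = 1.826 d.
k_1 L₀/(k_a−k_1) = 0.443×33.4/(1.47−0.443) = 14.80/1.027 = 14.41 mg/L.
e^(−k_1 t) = e^(−0.443×1.826) = 0.4454; e^(−k_a t) = e^(−1.47×1.826) = 0.06832.
D = 14.41 × (0.4454 − 0.06832) + 0.555 × 0.06832 = 5.433 + 0.03792 = 5.471 mg/L.
DO = C_s − D = 9.77 − 5.471 = 4.299 mg/L.

DO ≈ 4.30 mg/L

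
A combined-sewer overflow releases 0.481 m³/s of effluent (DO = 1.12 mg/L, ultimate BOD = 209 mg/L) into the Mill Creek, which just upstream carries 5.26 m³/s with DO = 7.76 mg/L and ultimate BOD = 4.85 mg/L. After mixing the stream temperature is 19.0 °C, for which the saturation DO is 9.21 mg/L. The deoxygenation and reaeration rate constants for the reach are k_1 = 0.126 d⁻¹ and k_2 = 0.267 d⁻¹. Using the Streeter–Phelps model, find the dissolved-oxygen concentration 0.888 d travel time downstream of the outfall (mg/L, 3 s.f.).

DO ≈ 5.56 mg/L

Mixed DO = (5.26×7.76 + 0.481×1.12)/(5.26+0.481) = 41.36/5.741 = 7.204 mg/L.
Mixed L₀ = (5.26×4.85 + 0.481×209)/(5.741) = 126.0/5.741 = 21.95 mg/L.
Initial deficit D₀ = C_s − DO₀ = 9.21 − 7.204 = 2.006 mg/L.
D(0.888) = [0.126×21.95/(0.267−0.126)](e^(−0.126×0.888) − e^(−0.267×0.888)) + 2.006 e^(−0.267×0.888)
= 19.62 × (0.8941 − 0.7889) + 2.006 × 0.7889 = 3.647 mg/L.
DO = 9.21 − 3.647 = 5.563 mg/L.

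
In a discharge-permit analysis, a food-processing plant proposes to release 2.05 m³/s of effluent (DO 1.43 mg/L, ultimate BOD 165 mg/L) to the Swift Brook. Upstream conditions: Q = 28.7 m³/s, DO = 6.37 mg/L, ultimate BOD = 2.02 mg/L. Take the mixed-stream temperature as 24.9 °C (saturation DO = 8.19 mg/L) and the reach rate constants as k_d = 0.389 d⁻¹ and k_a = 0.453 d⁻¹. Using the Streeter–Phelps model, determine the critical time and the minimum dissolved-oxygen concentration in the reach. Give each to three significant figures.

Mixed DO = (28.7×6.37 + 2.05×1.43)/(28.7+2.05) = 185.8/30.75 = 6.041 mg/L.
Mixed L₀ = (28.7×2.02 + 2.05×165)/(30.75) = 396.2/30.75 = 12.89 mg/L.
Initial deficit D₀ = C_s − DO₀ = 8.19 − 6.041 = 2.149 mg/L.
t_c = (1/0.06400) ln[(0.453/0.389)(1 − 2.149×0.06400/(0.389×12.89))] = 15.62 × ln(1.133) = 1.945 d.
D_c = (0.389/0.453) × 12.89 × e^(−0.389×1.945) = 0.8587 × 12.89 × 0.4692 = 5.192 mg/L.
Minimum DO = 8.19 − 5.192 = 2.998 mg/L.

t_c ≈ 1.95 d; minimum DO ≈ 3.00 mg/L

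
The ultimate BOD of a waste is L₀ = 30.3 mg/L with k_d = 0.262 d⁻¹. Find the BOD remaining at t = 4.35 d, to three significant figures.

L_t = L₀ e^(−k_d t) = 30.3 × e^(−0.262×4.35) = 30.3 × 0.3199 = 9.693 mg/L.

L ≈ 9.69 mg/L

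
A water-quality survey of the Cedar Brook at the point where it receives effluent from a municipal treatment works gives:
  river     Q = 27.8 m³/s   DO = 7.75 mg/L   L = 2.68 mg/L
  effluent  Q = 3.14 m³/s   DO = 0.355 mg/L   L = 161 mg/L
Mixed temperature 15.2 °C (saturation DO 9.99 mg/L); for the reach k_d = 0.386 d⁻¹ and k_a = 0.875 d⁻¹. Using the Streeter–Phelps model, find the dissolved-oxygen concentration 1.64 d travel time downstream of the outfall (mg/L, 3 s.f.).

DO ≈ 4.94 mg/L

Mixed DO = (27.8×7.75 + 3.14×0.355)/(27.8+3.14) = 216.6/30.94 = 7.000 mg/L.
Mixed L₀ = (27.8×2.68 + 3.14×161)/(30.94) = 580.0/30.94 = 18.75 mg/L.
Initial deficit D₀ = C_s − DO₀ = 9.99 − 7.000 = 2.990 mg/L.
D(1.64) = [0.386×18.75/(0.875−0.386)](e^(−0.386×1.64) − e^(−0.875×1.64)) + 2.990 e^(−0.875×1.64)
= 14.80 × (0.5310 − 0.2381) + 2.990 × 0.2381 = 5.046 mg/L.
DO = 9.99 − 5.046 = 4.944 mg/L.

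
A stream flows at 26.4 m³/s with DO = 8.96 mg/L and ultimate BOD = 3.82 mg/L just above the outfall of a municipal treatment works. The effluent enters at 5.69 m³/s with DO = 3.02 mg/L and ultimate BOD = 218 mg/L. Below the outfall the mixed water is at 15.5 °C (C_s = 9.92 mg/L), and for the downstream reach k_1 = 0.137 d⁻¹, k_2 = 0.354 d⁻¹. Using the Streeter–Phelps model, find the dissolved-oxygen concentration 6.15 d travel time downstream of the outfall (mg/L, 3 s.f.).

DO ≈ 1.32 mg/L

Mixed DO = (26.4×8.96 + 5.69×3.02)/(26.4+5.69) = 253.7/32.09 = 7.907 mg/L.
Mixed L₀ = (26.4×3.82 + 5.69×218)/(32.09) = 1341/32.09 = 41.80 mg/L.
Initial deficit D₀ = C_s − DO₀ = 9.92 − 7.907 = 2.013 mg/L.
D(6.15) = [0.137×41.80/(0.354−0.137)](e^(−0.137×6.15) − e^(−0.354×6.15)) + 2.013 e^(−0.354×6.15)
= 26.39 × (0.4306 − 0.1134) + 2.013 × 0.1134 = 8.600 mg/L.
DO = 9.92 − 8.600 = 1.320 mg/L.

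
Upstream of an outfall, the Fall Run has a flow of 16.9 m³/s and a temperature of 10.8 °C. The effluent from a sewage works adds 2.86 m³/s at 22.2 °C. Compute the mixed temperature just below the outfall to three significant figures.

Flow-weighted mixing: C = (Q_r C_r + Q_w C_w)/(Q_r + Q_w)
= (16.9×10.8 + 2.86×22.2)/(16.9 + 2.86) = 246.0/19.76 = 12.45 °C.

12.5 °C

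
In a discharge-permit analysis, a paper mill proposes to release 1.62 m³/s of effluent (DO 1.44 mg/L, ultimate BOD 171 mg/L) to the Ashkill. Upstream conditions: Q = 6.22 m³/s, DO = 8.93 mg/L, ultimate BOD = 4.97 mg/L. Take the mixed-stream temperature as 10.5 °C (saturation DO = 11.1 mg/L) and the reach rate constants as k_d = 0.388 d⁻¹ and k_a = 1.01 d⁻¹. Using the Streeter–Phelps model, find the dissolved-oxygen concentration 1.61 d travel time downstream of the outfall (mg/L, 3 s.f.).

DO ≈ 2.07 mg/L

Mixed DO = (6.22×8.93 + 1.62×1.44)/(6.22+1.62) = 57.88/7.840 = 7.382 mg/L.
Mixed L₀ = (6.22×4.97 + 1.62×171)/(7.840) = 307.9/7.840 = 39.28 mg/L.
Initial deficit D₀ = C_s − DO₀ = 11.1 − 7.382 = 3.718 mg/L.
D(1.61) = [0.388×39.28/(1.01−0.388)](e^(−0.388×1.61) − e^(−1.01×1.61)) + 3.718 e^(−1.01×1.61)
= 24.50 × (0.5354 − 0.1967) + 3.718 × 0.1967 = 9.031 mg/L.
DO = 11.1 − 9.031 = 2.069 mg/L.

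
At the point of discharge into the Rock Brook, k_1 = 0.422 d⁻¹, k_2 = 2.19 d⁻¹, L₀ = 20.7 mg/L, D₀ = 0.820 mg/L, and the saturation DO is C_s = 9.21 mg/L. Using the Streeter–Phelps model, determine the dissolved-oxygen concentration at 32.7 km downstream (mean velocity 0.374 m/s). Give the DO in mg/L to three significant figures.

DO ≈ 6.44 mg/L

Travel time t = x/v = 32.7 km / (0.374 m/s) = 32700 m / 0.374 m/s = 87430 s = 1.012 d.
k_1 L₀/(k_2−k_1) = 0.422×20.7/(2.19−0.422) = 8.735/1.768 = 4.941 mg/L.
e^(−k_1 t) = e^(−0.422×1.012) = 0.6524; e^(−k_2 t) = e^(−2.19×1.012) = 0.1090.
D = 4.941 × (0.6524 − 0.1090) + 0.820 × 0.1090 = 2.685 + 0.08940 = 2.774 mg/L.
DO = C_s − D = 9.21 − 2.774 = 6.436 mg/L.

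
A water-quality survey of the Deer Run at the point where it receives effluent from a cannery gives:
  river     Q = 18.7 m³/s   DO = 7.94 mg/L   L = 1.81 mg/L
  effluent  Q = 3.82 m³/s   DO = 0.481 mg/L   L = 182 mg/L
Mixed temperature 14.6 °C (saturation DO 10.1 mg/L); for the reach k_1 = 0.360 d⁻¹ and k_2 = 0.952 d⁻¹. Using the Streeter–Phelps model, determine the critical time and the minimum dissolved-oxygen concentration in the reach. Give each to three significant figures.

t_c ≈ 1.32 d; minimum DO ≈ 2.49 mg/L

Mixed DO = (18.7×7.94 + 3.82×0.481)/(18.7+3.82) = 150.3/22.52 = 6.675 mg/L.
Mixed L₀ = (18.7×1.81 + 3.82×182)/(22.52) = 729.1/22.52 = 32.38 mg/L.
Initial deficit D₀ = C_s − DO₀ = 10.1 − 6.675 = 3.425 mg/L.
t_c = (1/0.5920) ln[(0.952/0.360)(1 − 3.425×0.5920/(0.360×32.38))] = 1.689 × ln(2.184) = 1.320 d.
D_c = (0.360/0.952) × 32.38 × e^(−0.360×1.320) = 0.3782 × 32.38 × 0.6218 = 7.613 mg/L.
Minimum DO = 10.1 − 7.613 = 2.487 mg/L.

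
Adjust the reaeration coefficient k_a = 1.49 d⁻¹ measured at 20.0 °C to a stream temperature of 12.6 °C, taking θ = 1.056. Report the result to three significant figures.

k_a(T₂) = k_a(T₁) · θ^(T₂−T₁) = 1.49 × 1.056^(12.6−20.0)
= 1.49 × 1.056^-7.40 = 1.49 × 0.6682 = 0.9956 d⁻¹.

k_a ≈ 0.996 d⁻¹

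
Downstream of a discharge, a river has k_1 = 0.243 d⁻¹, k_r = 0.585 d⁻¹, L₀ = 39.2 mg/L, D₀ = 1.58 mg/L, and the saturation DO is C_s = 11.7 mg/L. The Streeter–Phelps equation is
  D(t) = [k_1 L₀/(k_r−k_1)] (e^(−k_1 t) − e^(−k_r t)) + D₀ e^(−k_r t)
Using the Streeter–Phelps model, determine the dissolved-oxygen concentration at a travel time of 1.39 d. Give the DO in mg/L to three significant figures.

k_1 L₀/(k_r−k_1) = 0.243×39.2/(0.585−0.243) = 9.526/0.3420 = 27.85 mg/L.
e^(−k_1 t) = e^(−0.243×1.390) = 0.7134; e^(−k_r t) = e^(−0.585×1.390) = 0.4435.
D = 27.85 × (0.7134 − 0.4435) + 1.58 × 0.4435 = 7.517 + 0.7007 = 8.218 mg/L.
DO = C_s − D = 11.7 − 8.218 = 3.482 mg/L.

DO ≈ 3.48 mg/L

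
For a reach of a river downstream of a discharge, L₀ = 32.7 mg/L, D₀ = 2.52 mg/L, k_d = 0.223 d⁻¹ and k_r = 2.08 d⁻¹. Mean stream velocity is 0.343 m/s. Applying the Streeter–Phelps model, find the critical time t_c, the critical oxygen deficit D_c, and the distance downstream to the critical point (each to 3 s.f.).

At the critical point dD/dt = 0, so k_d L₀ e^(−k_d t) = k_r D. Substituting D(t) from the Streeter–Phelps equation and solving for t gives
t_c = ln[(k_r/k_d)(1 − D₀(k_r−k_d)/(k_d L₀))] / (k_r−k_d).
Here k_r−k_d = 1.857 d⁻¹ and 1 − D₀(k_r−k_d)/(k_d L₀) = 1 − 2.52×1.857/(0.223×32.7) = 0.3583, so
t_c = ln(9.327 × 0.3583) / 1.857 = 1.206 / 1.857 = 0.6497 d.
L(t_c) = L₀ e^(−k_d t_c) = 32.7 × 0.8651 = 28.29 mg/L, and at the critical point k_r D_c = k_d L, so D_c = (0.223/2.08) × 28.29 = 3.033 mg/L.
x_c = v t_c = 0.343 m/s × 0.6497 d × 86400 s/d = 19250 m ≈ 19.3 km.

t_c ≈ 0.650 d; D_c ≈ 3.03 mg/L; x_c ≈ 19.3 km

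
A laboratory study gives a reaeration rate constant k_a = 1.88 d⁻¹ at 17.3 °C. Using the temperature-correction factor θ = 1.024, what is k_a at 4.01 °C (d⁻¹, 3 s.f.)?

k_a ≈ 1.37 d⁻¹

k_a(T₂) = k_a(T₁) · θ^(T₂−T₁) = 1.88 × 1.024^(4.01−17.3)
= 1.88 × 1.024^-13.3 = 1.88 × 0.7296 = 1.372 d⁻¹.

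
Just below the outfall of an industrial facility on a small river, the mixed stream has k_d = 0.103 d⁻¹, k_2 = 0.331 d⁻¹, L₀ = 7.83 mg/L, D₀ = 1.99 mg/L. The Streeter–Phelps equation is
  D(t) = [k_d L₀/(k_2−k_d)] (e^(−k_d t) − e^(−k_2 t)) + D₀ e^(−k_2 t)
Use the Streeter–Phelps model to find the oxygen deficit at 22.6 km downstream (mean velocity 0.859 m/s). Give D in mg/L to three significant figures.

Travel time t = x/v = 22.6 km / (0.859 m/s) = 22600 m / 0.859 m/s = 26310 s = 0.3045 d.
k_d L₀/(k_2−k_d) = 0.103×7.83/(0.331−0.103) = 0.8065/0.2280 = 3.537 mg/L.
e^(−k_d t) = e^(−0.103×0.3045) = 0.9691; e^(−k_2 t) = e^(−0.331×0.3045) = 0.9041.
D = 3.537 × (0.9691 − 0.9041) + 1.99 × 0.9041 = 0.2299 + 1.799 = 2.029 mg/L.

D ≈ 2.03 mg/L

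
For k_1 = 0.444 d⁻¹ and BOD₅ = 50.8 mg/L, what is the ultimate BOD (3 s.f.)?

L₀ ≈ 57.0 mg/L

BOD₅ = L₀(1 − e^(−5k_1)) ⇒ L₀ = BOD₅ / (1 − e^(−5×0.444))
= 50.8 / (1 − 0.1086) = 50.8 / 0.8914 = 56.99 mg/L.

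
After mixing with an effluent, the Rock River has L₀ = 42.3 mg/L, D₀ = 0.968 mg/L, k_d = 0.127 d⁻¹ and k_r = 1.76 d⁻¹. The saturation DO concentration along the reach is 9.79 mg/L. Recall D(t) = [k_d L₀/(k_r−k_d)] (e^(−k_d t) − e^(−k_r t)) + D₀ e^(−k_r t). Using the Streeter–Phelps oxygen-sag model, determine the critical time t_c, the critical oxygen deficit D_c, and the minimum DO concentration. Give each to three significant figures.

t_c ≈ 1.40 d; D_c ≈ 2.56 mg/L; min DO ≈ 7.23 mg/L

With k_r/k_d = 13.86 and 1 − D₀(k_r−k_d)/(k_d L₀) = 0.7057,
t_c = ln(13.86 × 0.7057) / (1.76 − 0.127) = ln(9.780) / 1.633 = 2.280/1.633 = 1.396 d.
L(t_c) = L₀ e^(−k_d t_c) = 42.3 × 0.8375 = 35.43 mg/L, and at the critical point k_r D_c = k_d L, so D_c = (0.127/1.76) × 35.43 = 2.556 mg/L.
Minimum DO = C_s − D_c = 9.79 − 2.556 = 7.234 mg/L.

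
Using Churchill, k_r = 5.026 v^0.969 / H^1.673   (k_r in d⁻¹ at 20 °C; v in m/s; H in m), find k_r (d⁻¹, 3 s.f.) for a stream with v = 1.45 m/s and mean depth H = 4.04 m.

k_r ≈ 0.697 d⁻¹

k_r = 5.026 × 1.45^0.969 / 4.04^1.673 = 5.026 × 1.433 / 10.34 = 0.6968 d⁻¹.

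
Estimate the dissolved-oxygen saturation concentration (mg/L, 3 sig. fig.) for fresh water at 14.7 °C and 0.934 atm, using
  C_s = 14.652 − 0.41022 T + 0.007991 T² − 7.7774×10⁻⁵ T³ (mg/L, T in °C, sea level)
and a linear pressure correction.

At sea level: C_s = 14.652 − 0.41022×14.7 + 0.007991×14.7² − 7.7774×10⁻⁵×14.7³ = 10.10 mg/L.
Pressure correction: C_s' = 10.10 × 0.934 = 9.435 mg/L.

C_s ≈ 9.43 mg/L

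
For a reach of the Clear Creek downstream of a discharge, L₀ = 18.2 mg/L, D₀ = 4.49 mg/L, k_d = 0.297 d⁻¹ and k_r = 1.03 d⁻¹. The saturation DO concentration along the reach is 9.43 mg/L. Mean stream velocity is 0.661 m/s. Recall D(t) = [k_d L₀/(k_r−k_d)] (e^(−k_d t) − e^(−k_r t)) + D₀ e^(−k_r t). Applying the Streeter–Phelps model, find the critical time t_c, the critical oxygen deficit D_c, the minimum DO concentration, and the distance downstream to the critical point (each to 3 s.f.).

At the critical point dD/dt = 0, so k_d L₀ e^(−k_d t) = k_r D. Substituting D(t) from the Streeter–Phelps equation and solving for t gives
t_c = ln[(k_r/k_d)(1 − D₀(k_r−k_d)/(k_d L₀))] / (k_r−k_d).
Here k_r−k_d = 0.7330 d⁻¹ and 1 − D₀(k_r−k_d)/(k_d L₀) = 1 − 4.49×0.7330/(0.297×18.2) = 0.3911, so
t_c = ln(3.468 × 0.3911) / 0.7330 = 0.3049 / 0.7330 = 0.4159 d.
L(t_c) = L₀ e^(−k_d t_c) = 18.2 × 0.8838 = 16.09 mg/L, and at the critical point k_r D_c = k_d L, so D_c = (0.297/1.03) × 16.09 = 4.638 mg/L.
Minimum DO = C_s − D_c = 9.43 − 4.638 = 4.792 mg/L.
x_c = v t_c = 0.661 m/s × 0.4159 d × 86400 s/d = 23750 m ≈ 23.8 km.

t_c ≈ 0.416 d; D_c ≈ 4.64 mg/L; min DO ≈ 4.79 mg/L; x_c ≈ 23.8 km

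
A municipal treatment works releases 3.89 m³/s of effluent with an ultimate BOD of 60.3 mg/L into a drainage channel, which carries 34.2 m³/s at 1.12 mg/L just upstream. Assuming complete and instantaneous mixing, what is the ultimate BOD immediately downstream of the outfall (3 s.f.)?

7.16 mg/L

Flow-weighted mixing: C = (Q_r C_r + Q_w C_w)/(Q_r + Q_w)
= (34.2×1.12 + 3.89×60.3)/(34.2 + 3.89) = 272.9/38.09 = 7.164 mg/L.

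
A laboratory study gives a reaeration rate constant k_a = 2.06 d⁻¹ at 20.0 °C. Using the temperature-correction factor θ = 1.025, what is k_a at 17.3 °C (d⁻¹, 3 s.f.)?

k_a(T₂) = k_a(T₁) · θ^(T₂−T₁) = 2.06 × 1.025^(17.3−20.0)
= 2.06 × 1.025^-2.70 = 2.06 × 0.9355 = 1.927 d⁻¹.

k_a ≈ 1.93 d⁻¹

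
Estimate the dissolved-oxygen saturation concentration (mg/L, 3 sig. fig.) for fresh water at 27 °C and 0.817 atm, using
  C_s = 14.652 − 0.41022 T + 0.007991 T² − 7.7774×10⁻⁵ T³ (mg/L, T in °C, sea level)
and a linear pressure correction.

At sea level: C_s = 14.652 − 0.41022×27 + 0.007991×27² − 7.7774×10⁻⁵×27³ = 7.871 mg/L.
Pressure correction: C_s' = 7.871 × 0.817 = 6.430 mg/L.

C_s ≈ 6.43 mg/L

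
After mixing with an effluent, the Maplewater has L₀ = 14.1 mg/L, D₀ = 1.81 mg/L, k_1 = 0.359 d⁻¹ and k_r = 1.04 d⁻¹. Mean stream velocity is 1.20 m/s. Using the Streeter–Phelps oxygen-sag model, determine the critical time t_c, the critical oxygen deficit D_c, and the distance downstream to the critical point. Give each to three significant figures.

t_c ≈ 1.15 d; D_c ≈ 3.22 mg/L; x_c ≈ 119 km

t_c = [1/(k_r−k_1)] ln[(k_r/k_1)(1 − D₀(k_r−k_1)/(k_1 L₀))]
= [1/(1.04−0.359)] ln[(1.04/0.359)(1 − 1.81×0.6810/(0.359×14.1))]
= (1/0.6810) ln[2.897 × 0.7565] = 1.468 × ln(2.192) = 1.468 × 0.7846 = 1.152 d.
L(t_c) = L₀ e^(−k_1 t_c) = 14.1 × 0.6613 = 9.324 mg/L, and at the critical point k_r D_c = k_1 L, so D_c = (0.359/1.04) × 9.324 = 3.218 mg/L.
x_c = v t_c = 1.20 m/s × 1.152 d × 86400 s/d = 119500 m ≈ 119 km.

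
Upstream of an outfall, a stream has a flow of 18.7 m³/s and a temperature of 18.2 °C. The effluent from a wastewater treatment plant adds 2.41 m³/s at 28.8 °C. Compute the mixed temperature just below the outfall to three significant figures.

Flow-weighted mixing: C = (Q_r C_r + Q_w C_w)/(Q_r + Q_w)
= (18.7×18.2 + 2.41×28.8)/(18.7 + 2.41) = 409.7/21.11 = 19.41 °C.

19.4 °C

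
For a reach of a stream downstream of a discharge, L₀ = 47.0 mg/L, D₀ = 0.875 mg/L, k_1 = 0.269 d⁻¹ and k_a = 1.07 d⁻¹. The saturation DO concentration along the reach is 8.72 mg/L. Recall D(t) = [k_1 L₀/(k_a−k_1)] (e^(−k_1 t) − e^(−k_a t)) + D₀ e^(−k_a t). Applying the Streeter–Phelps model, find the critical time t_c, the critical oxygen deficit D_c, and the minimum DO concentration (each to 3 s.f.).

At the critical point dD/dt = 0, so k_1 L₀ e^(−k_1 t) = k_a D. Substituting D(t) from the Streeter–Phelps equation and solving for t gives
t_c = ln[(k_a/k_1)(1 − D₀(k_a−k_1)/(k_1 L₀))] / (k_a−k_1).
Here k_a−k_1 = 0.8010 d⁻¹ and 1 − D₀(k_a−k_1)/(k_1 L₀) = 1 − 0.875×0.8010/(0.269×47.0) = 0.9446, so
t_c = ln(3.978 × 0.9446) / 0.8010 = 1.324 / 0.8010 = 1.653 d.
D_c = (k_1/k_a) L₀ e^(−k_1 t_c) = (0.269/1.07) × 47.0 × e^(−0.269×1.653) = 0.2514 × 47.0 × 0.6411 = 7.575 mg/L.
Minimum DO = C_s − D_c = 8.72 − 7.575 = 1.145 mg/L.

t_c ≈ 1.65 d; D_c ≈ 7.58 mg/L; min DO ≈ 1.14 mg/L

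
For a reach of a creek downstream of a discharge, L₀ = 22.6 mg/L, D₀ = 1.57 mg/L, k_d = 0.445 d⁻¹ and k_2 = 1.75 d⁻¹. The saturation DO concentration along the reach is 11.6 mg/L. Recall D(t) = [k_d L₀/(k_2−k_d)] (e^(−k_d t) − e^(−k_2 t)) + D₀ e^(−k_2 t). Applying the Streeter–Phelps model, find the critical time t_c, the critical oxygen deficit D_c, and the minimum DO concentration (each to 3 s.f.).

t_c = [1/(k_2−k_d)] ln[(k_2/k_d)(1 − D₀(k_2−k_d)/(k_d L₀))]
= [1/(1.75−0.445)] ln[(1.75/0.445)(1 − 1.57×1.305/(0.445×22.6))]
= (1/1.305) ln[3.933 × 0.7963] = 0.7663 × ln(3.131) = 0.7663 × 1.141 = 0.8747 d.
D_c = (k_d/k_2) L₀ e^(−k_d t_c) = (0.445/1.75) × 22.6 × e^(−0.445×0.8747) = 0.2543 × 22.6 × 0.6776 = 3.894 mg/L.
Minimum DO = C_s − D_c = 11.6 − 3.894 = 7.706 mg/L.

t_c ≈ 0.875 d; D_c ≈ 3.89 mg/L; min DO ≈ 7.71 mg/L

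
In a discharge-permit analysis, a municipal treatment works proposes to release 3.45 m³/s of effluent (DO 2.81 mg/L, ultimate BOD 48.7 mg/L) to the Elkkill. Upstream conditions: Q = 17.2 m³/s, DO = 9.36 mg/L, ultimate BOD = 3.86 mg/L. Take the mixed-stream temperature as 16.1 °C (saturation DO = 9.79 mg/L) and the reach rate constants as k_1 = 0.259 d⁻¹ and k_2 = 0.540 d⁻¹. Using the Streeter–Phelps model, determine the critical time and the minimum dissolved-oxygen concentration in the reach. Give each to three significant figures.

t_c ≈ 2.05 d; minimum DO ≈ 6.59 mg/L

Mixed DO = (17.2×9.36 + 3.45×2.81)/(17.2+3.45) = 170.7/20.65 = 8.266 mg/L.
Mixed L₀ = (17.2×3.86 + 3.45×48.7)/(20.65) = 234.4/20.65 = 11.35 mg/L.
Initial deficit D₀ = C_s − DO₀ = 9.79 − 8.266 = 1.524 mg/L.
t_c = (1/0.2810) ln[(0.540/0.259)(1 − 1.524×0.2810/(0.259×11.35))] = 3.559 × ln(1.781) = 2.054 d.
D_c = (0.259/0.540) × 11.35 × e^(−0.259×2.054) = 0.4796 × 11.35 × 0.5874 = 3.198 mg/L.
Minimum DO = 9.79 − 3.198 = 6.592 mg/L.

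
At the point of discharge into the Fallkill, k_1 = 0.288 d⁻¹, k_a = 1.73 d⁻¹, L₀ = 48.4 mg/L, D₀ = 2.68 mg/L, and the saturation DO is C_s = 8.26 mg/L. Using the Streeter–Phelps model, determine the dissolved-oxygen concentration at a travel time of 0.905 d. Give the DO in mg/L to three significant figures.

DO ≈ 2.27 mg/L

k_1 L₀/(k_a−k_1) = 0.288×48.4/(1.73−0.288) = 13.94/1.442 = 9.667 mg/L.
e^(−k_1 t) = e^(−0.288×0.9050) = 0.7706; e^(−k_a t) = e^(−1.73×0.9050) = 0.2090.
D = 9.667 × (0.7706 − 0.2090) + 2.68 × 0.2090 = 5.429 + 0.5600 = 5.989 mg/L.
DO = C_s − D = 8.26 − 5.989 = 2.271 mg/L.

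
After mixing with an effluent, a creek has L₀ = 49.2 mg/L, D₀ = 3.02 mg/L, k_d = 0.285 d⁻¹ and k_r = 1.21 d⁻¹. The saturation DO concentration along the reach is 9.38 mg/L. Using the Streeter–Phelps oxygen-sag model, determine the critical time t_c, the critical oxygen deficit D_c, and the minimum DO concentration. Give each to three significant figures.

t_c ≈ 1.32 d; D_c ≈ 7.95 mg/L; min DO ≈ 1.43 mg/L

t_c = [1/(k_r−k_d)] ln[(k_r/k_d)(1 − D₀(k_r−k_d)/(k_d L₀))]
= [1/(1.21−0.285)] ln[(1.21/0.285)(1 − 3.02×0.9250/(0.285×49.2))]
= (1/0.9250) ln[4.246 × 0.8008] = 1.081 × ln(3.400) = 1.081 × 1.224 = 1.323 d.
D_c = (k_d/k_r) L₀ e^(−k_d t_c) = (0.285/1.21) × 49.2 × e^(−0.285×1.323) = 0.2355 × 49.2 × 0.6859 = 7.948 mg/L.
Minimum DO = C_s − D_c = 9.38 − 7.948 = 1.432 mg/L.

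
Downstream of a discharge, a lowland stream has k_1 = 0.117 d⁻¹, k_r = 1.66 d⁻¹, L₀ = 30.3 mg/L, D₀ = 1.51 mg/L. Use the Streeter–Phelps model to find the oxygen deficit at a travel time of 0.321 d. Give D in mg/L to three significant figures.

k_1 L₀/(k_r−k_1) = 0.117×30.3/(1.66−0.117) = 3.545/1.543 = 2.298 mg/L.
e^(−k_1 t) = e^(−0.117×0.3210) = 0.9631; e^(−k_r t) = e^(−1.66×0.3210) = 0.5869.
D = 2.298 × (0.9631 − 0.5869) + 1.51 × 0.5869 = 0.8644 + 0.8863 = 1.751 mg/L.

D ≈ 1.75 mg/L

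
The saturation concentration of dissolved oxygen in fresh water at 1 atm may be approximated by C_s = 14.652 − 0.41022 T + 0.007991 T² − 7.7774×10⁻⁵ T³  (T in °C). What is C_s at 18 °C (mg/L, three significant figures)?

C_s ≈ 9.40 mg/L

C_s = 14.652 − 0.41022×18 + 0.007991×18² − 7.7774×10⁻⁵×18³ = 9.404 mg/L.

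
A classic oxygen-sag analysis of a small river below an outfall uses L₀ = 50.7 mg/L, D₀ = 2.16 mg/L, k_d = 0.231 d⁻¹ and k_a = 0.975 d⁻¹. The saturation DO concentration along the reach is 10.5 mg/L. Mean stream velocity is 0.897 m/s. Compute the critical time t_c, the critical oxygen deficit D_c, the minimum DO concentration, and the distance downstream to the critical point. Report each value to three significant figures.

t_c = [1/(k_a−k_d)] ln[(k_a/k_d)(1 − D₀(k_a−k_d)/(k_d L₀))]
= [1/(0.975−0.231)] ln[(0.975/0.231)(1 − 2.16×0.7440/(0.231×50.7))]
= (1/0.7440) ln[4.221 × 0.8628] = 1.344 × ln(3.642) = 1.344 × 1.292 = 1.737 d.
L(t_c) = L₀ e^(−k_d t_c) = 50.7 × 0.6695 = 33.94 mg/L, and at the critical point k_a D_c = k_d L, so D_c = (0.231/0.975) × 33.94 = 8.042 mg/L.
Minimum DO = C_s − D_c = 10.5 − 8.042 = 2.458 mg/L.
x_c = v t_c = 0.897 m/s × 1.737 d × 86400 s/d = 134600 m ≈ 135 km.

t_c ≈ 1.74 d; D_c ≈ 8.04 mg/L; min DO ≈ 2.46 mg/L; x_c ≈ 135 km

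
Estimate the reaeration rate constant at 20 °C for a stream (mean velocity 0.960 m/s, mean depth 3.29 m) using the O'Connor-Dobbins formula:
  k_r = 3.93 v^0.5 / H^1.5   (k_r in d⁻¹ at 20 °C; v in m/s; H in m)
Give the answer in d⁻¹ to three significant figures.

k_r ≈ 0.645 d⁻¹

k_r = 3.93 × 0.960^0.5 / 3.29^1.5 = 3.93 × 0.9798 / 5.968 = 0.6453 d⁻¹.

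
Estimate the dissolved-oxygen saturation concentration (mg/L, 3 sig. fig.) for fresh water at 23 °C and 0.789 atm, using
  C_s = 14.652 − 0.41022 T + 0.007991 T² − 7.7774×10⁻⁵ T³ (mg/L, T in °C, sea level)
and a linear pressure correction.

C_s ≈ 6.70 mg/L

At sea level: C_s = 14.652 − 0.41022×23 + 0.007991×23² − 7.7774×10⁻⁵×23³ = 8.498 mg/L.
Pressure correction: C_s' = 8.498 × 0.789 = 6.705 mg/L.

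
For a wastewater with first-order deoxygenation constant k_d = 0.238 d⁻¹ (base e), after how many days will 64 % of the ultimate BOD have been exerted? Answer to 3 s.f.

t ≈ 4.29 d

y/L₀ = 1 − e^(−k_d t) = 0.64 ⇒ e^(−k_d t) = 0.360
t = −ln(0.360) / 0.238 = 1.022 / 0.238 = 4.293 d.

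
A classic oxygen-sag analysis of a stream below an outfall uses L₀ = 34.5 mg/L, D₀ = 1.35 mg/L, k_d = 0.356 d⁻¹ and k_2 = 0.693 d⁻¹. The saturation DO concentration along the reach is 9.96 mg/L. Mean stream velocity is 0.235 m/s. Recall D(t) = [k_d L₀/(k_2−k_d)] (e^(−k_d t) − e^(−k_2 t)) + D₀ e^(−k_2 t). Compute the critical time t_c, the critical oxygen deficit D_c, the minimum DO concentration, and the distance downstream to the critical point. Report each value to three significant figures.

At the critical point dD/dt = 0, so k_d L₀ e^(−k_d t) = k_2 D. Substituting D(t) from the Streeter–Phelps equation and solving for t gives
t_c = ln[(k_2/k_d)(1 − D₀(k_2−k_d)/(k_d L₀))] / (k_2−k_d).
Here k_2−k_d = 0.3370 d⁻¹ and 1 − D₀(k_2−k_d)/(k_d L₀) = 1 − 1.35×0.3370/(0.356×34.5) = 0.9630, so
t_c = ln(1.947 × 0.9630) / 0.3370 = 0.6284 / 0.3370 = 1.865 d.
D_c = (k_d/k_2) L₀ e^(−k_d t_c) = (0.356/0.693) × 34.5 × e^(−0.356×1.865) = 0.5137 × 34.5 × 0.5149 = 9.126 mg/L.
Minimum DO = C_s − D_c = 9.96 − 9.126 = 0.8344 mg/L.
x_c = v t_c = 0.235 m/s × 1.865 d × 86400 s/d = 37860 m ≈ 37.9 km.

t_c ≈ 1.86 d; D_c ≈ 9.13 mg/L; min DO ≈ 0.834 mg/L; x_c ≈ 37.9 km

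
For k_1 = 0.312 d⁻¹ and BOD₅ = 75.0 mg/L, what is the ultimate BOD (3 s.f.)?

BOD₅ = L₀(1 − e^(−5k_1)) ⇒ L₀ = BOD₅ / (1 − e^(−5×0.312))
= 75.0 / (1 − 0.2101) = 75.0 / 0.7899 = 94.95 mg/L.

L₀ ≈ 95.0 mg/L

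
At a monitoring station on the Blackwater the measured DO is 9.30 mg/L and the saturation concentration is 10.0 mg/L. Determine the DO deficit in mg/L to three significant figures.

D ≈ 0.700 mg/L

D = C_s − C = 10.0 − 9.30 = 0.700 mg/L.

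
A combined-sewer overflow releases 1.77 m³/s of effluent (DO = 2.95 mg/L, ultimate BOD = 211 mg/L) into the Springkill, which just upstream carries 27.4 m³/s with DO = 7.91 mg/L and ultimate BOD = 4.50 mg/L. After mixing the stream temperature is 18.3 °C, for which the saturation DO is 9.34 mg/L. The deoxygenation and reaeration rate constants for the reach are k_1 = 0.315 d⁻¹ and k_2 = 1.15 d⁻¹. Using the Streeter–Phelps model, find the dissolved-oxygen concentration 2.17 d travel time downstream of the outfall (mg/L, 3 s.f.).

DO ≈ 6.48 mg/L

Mixed DO = (27.4×7.91 + 1.77×2.95)/(27.4+1.77) = 222.0/29.17 = 7.609 mg/L.
Mixed L₀ = (27.4×4.50 + 1.77×211)/(29.17) = 496.8/29.17 = 17.03 mg/L.
Initial deficit D₀ = C_s − DO₀ = 9.34 − 7.609 = 1.731 mg/L.
D(2.17) = [0.315×17.03/(1.15−0.315)](e^(−0.315×2.17) − e^(−1.15×2.17)) + 1.731 e^(−1.15×2.17)
= 6.425 × (0.5048 − 0.08246) + 1.731 × 0.08246 = 2.856 mg/L.
DO = 9.34 − 2.856 = 6.484 mg/L.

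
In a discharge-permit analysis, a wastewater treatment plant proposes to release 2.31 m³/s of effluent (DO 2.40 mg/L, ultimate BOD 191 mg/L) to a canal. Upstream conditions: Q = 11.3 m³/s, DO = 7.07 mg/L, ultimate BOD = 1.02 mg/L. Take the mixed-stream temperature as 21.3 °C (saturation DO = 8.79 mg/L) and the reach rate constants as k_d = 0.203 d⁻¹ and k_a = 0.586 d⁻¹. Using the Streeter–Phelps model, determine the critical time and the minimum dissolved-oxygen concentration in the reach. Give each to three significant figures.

Mixed DO = (11.3×7.07 + 2.31×2.40)/(11.3+2.31) = 85.44/13.61 = 6.277 mg/L.
Mixed L₀ = (11.3×1.02 + 2.31×191)/(13.61) = 452.7/13.61 = 33.26 mg/L.
Initial deficit D₀ = C_s − DO₀ = 8.79 − 6.277 = 2.513 mg/L.
t_c = (1/0.3830) ln[(0.586/0.203)(1 − 2.513×0.3830/(0.203×33.26))] = 2.611 × ln(2.475) = 2.366 d.
D_c = (0.203/0.586) × 33.26 × e^(−0.203×2.366) = 0.3464 × 33.26 × 0.6185 = 7.128 mg/L.
Minimum DO = 8.79 − 7.128 = 1.662 mg/L.

t_c ≈ 2.37 d; minimum DO ≈ 1.66 mg/L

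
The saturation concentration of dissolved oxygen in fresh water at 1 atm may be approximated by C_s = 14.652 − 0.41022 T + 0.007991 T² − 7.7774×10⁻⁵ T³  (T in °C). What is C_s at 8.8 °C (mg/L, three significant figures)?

C_s ≈ 11.6 mg/L

C_s = 14.652 − 0.41022×8.8 + 0.007991×8.8² − 7.7774×10⁻⁵×8.8³ = 11.61 mg/L.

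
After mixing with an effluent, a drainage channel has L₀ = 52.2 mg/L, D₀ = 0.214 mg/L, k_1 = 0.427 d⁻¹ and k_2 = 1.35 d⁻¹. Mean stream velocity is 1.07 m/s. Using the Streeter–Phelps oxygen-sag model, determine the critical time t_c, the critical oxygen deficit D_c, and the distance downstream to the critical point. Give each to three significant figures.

At the critical point dD/dt = 0, so k_1 L₀ e^(−k_1 t) = k_2 D. Substituting D(t) from the Streeter–Phelps equation and solving for t gives
t_c = ln[(k_2/k_1)(1 − D₀(k_2−k_1)/(k_1 L₀))] / (k_2−k_1).
Here k_2−k_1 = 0.9230 d⁻¹ and 1 − D₀(k_2−k_1)/(k_1 L₀) = 1 − 0.214×0.9230/(0.427×52.2) = 0.9911, so
t_c = ln(3.162 × 0.9911) / 0.9230 = 1.142 / 0.9230 = 1.237 d.
D_c = (k_1/k_2) L₀ e^(−k_1 t_c) = (0.427/1.35) × 52.2 × e^(−0.427×1.237) = 0.3163 × 52.2 × 0.5896 = 9.734 mg/L.
x_c = v t_c = 1.07 m/s × 1.237 d × 86400 s/d = 114400 m ≈ 114 km.

t_c ≈ 1.24 d; D_c ≈ 9.73 mg/L; x_c ≈ 114 km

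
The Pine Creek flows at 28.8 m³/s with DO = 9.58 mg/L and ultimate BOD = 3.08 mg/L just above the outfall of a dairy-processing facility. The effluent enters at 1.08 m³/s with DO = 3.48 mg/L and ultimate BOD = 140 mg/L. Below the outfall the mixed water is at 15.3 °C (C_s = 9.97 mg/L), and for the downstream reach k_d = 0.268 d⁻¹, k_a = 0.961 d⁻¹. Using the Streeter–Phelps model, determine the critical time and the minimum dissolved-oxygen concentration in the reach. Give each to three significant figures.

t_c ≈ 1.53 d; minimum DO ≈ 8.48 mg/L

Mixed DO = (28.8×9.58 + 1.08×3.48)/(28.8+1.08) = 279.7/29.88 = 9.360 mg/L.
Mixed L₀ = (28.8×3.08 + 1.08×140)/(29.88) = 239.9/29.88 = 8.029 mg/L.
Initial deficit D₀ = C_s − DO₀ = 9.97 − 9.360 = 0.6105 mg/L.
t_c = (1/0.6930) ln[(0.961/0.268)(1 − 0.6105×0.6930/(0.268×8.029))] = 1.443 × ln(2.881) = 1.527 d.
D_c = (0.268/0.961) × 8.029 × e^(−0.268×1.527) = 0.2789 × 8.029 × 0.6642 = 1.487 mg/L.
Minimum DO = 9.97 − 1.487 = 8.483 mg/L.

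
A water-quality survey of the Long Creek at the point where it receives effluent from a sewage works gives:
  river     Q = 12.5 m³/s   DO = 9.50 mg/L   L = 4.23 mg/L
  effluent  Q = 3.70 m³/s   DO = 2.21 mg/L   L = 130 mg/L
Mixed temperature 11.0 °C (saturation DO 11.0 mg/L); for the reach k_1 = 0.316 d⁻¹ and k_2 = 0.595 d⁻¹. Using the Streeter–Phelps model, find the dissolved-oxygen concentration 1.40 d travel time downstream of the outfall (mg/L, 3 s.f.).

Mixed DO = (12.5×9.50 + 3.70×2.21)/(12.5+3.70) = 126.9/16.20 = 7.835 mg/L.
Mixed L₀ = (12.5×4.23 + 3.70×130)/(16.20) = 533.9/16.20 = 32.96 mg/L.
Initial deficit D₀ = C_s − DO₀ = 11.0 − 7.835 = 3.165 mg/L.
D(1.40) = [0.316×32.96/(0.595−0.316)](e^(−0.316×1.40) − e^(−0.595×1.40)) + 3.165 e^(−0.595×1.40)
= 37.33 × (0.6425 − 0.4347) + 3.165 × 0.4347 = 9.130 mg/L.
DO = 11.0 − 9.130 = 1.870 mg/L.

DO ≈ 1.87 mg/L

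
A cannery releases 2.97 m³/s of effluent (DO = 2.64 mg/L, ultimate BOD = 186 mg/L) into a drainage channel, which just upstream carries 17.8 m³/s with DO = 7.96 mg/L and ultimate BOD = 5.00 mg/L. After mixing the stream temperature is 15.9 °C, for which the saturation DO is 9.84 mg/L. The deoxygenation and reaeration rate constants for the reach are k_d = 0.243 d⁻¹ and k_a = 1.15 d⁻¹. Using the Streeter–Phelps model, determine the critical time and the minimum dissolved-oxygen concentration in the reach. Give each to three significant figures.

t_c ≈ 1.29 d; minimum DO ≈ 5.07 mg/L

Mixed DO = (17.8×7.96 + 2.97×2.64)/(17.8+2.97) = 149.5/20.77 = 7.199 mg/L.
Mixed L₀ = (17.8×5.00 + 2.97×186)/(20.77) = 641.4/20.77 = 30.88 mg/L.
Initial deficit D₀ = C_s − DO₀ = 9.84 − 7.199 = 2.641 mg/L.
t_c = (1/0.9070) ln[(1.15/0.243)(1 − 2.641×0.9070/(0.243×30.88))] = 1.103 × ln(3.222) = 1.290 d.
D_c = (0.243/1.15) × 30.88 × e^(−0.243×1.290) = 0.2113 × 30.88 × 0.7309 = 4.770 mg/L.
Minimum DO = 9.84 − 4.770 = 5.070 mg/L.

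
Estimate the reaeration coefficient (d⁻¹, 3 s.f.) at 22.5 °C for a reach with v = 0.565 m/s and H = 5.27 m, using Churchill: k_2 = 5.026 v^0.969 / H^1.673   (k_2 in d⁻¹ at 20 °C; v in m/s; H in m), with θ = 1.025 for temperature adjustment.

k_2(20) = 5.026 × 0.565^0.969 / 5.27^1.673 = 5.026 × 0.5751 / 16.13 = 0.1792 d⁻¹.
k_2(22.5) = 0.1792 × 1.025^(22.5−20) = 0.1792 × 1.064 = 0.1906 d⁻¹.

k_2 ≈ 0.191 d⁻¹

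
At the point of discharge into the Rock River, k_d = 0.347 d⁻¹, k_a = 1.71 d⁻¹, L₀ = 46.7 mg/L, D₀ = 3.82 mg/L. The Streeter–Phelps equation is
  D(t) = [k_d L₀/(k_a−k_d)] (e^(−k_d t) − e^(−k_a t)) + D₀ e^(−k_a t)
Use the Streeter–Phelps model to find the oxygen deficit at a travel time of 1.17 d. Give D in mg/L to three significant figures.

k_d L₀/(k_a−k_d) = 0.347×46.7/(1.71−0.347) = 16.20/1.363 = 11.89 mg/L.
e^(−k_d t) = e^(−0.347×1.170) = 0.6663; e^(−k_a t) = e^(−1.71×1.170) = 0.1352.
D = 11.89 × (0.6663 − 0.1352) + 3.82 × 0.1352 = 6.314 + 0.5166 = 6.831 mg/L.

D ≈ 6.83 mg/L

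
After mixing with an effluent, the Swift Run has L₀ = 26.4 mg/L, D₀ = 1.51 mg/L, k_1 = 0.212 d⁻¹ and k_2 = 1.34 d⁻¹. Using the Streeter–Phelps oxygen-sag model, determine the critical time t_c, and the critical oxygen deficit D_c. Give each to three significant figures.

t_c ≈ 1.31 d; D_c ≈ 3.16 mg/L

With k_2/k_1 = 6.321 and 1 − D₀(k_2−k_1)/(k_1 L₀) = 0.6957,
t_c = ln(6.321 × 0.6957) / (1.34 − 0.212) = ln(4.397) / 1.128 = 1.481/1.128 = 1.313 d.
D_c = (k_1/k_2) L₀ e^(−k_1 t_c) = (0.212/1.34) × 26.4 × e^(−0.212×1.313) = 0.1582 × 26.4 × 0.7570 = 3.162 mg/L.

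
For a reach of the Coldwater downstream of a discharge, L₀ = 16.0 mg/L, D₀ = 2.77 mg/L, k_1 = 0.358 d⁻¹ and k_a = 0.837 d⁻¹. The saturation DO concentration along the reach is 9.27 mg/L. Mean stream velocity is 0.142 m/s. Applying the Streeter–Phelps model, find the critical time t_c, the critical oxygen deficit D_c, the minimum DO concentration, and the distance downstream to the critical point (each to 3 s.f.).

t_c ≈ 1.22 d; D_c ≈ 4.42 mg/L; min DO ≈ 4.85 mg/L; x_c ≈ 15.0 km

t_c = [1/(k_a−k_1)] ln[(k_a/k_1)(1 − D₀(k_a−k_1)/(k_1 L₀))]
= [1/(0.837−0.358)] ln[(0.837/0.358)(1 − 2.77×0.4790/(0.358×16.0))]
= (1/0.4790) ln[2.338 × 0.7684] = 2.088 × ln(1.796) = 2.088 × 0.5858 = 1.223 d.
L(t_c) = L₀ e^(−k_1 t_c) = 16.0 × 0.6454 = 10.33 mg/L, and at the critical point k_a D_c = k_1 L, so D_c = (0.358/0.837) × 10.33 = 4.417 mg/L.
Minimum DO = C_s − D_c = 9.27 − 4.417 = 4.853 mg/L.
x_c = v t_c = 0.142 m/s × 1.223 d × 86400 s/d = 15000 m ≈ 15.0 km.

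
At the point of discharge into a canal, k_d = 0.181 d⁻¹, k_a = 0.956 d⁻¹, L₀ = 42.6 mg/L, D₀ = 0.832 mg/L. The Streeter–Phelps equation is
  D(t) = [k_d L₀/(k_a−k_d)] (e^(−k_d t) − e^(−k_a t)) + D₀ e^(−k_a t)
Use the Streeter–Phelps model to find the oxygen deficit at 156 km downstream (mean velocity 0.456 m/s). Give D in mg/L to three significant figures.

Travel time t = x/v = 156 km / (0.456 m/s) = 156000 m / 0.456 m/s = 342100 s = 3.960 d.
k_d L₀/(k_a−k_d) = 0.181×42.6/(0.956−0.181) = 7.711/0.7750 = 9.949 mg/L.
e^(−k_d t) = e^(−0.181×3.960) = 0.4884; e^(−k_a t) = e^(−0.956×3.960) = 0.02270.
D = 9.949 × (0.4884 − 0.02270) + 0.832 × 0.02270 = 4.633 + 0.01889 = 4.652 mg/L.

D ≈ 4.65 mg/L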